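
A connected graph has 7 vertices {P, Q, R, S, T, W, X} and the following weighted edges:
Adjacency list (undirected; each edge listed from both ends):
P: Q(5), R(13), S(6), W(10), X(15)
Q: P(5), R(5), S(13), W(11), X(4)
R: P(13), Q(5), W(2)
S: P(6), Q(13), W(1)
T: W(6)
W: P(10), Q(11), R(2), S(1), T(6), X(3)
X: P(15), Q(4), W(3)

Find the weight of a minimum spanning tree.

Sort edges by weight, then run Kruskal:
S–W (1): add — endpoints in different components.
R–W (2): add — endpoints in different components.
W–X (3): add — endpoints in different components.
Q–X (4): add — endpoints in different components.
P–Q (5): add — endpoints in different components.
Q–R (5): skip — Q and R already connected.
P–S (6): skip — S and P already connected.
T–W (6): add — endpoints in different components.
MST edges: S–W, R–W, W–X, Q–X, P–Q, T–W; total weight 1+2+3+4+5+6 = 21.

21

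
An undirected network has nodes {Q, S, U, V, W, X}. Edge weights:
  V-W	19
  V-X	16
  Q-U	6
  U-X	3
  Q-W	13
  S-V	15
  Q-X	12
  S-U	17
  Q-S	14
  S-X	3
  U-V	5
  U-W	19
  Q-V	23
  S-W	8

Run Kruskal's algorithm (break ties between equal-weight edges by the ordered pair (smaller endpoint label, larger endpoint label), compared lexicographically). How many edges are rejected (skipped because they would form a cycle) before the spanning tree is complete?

Kruskal: consider edges lightest-first.
S-X (3): add. Components now {S,X} {V} {U} {Q} {W}
U-X (3): add. Components now {S,U,X} {V} {Q} {W}
U-V (5): add. Components now {S,U,V,X} {Q} {W}
Q-U (6): add. Components now {Q,S,U,V,X} {W}
S-W (8): add. Components now {Q,S,U,V,W,X}
Edges rejected before the tree was complete: 0.

0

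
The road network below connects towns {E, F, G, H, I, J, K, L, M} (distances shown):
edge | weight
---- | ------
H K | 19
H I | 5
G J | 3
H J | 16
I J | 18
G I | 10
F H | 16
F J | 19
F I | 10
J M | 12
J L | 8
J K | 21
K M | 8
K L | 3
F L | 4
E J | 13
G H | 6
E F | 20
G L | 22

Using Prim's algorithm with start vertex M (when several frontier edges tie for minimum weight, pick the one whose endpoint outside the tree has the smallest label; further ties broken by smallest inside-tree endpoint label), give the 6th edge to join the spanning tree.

G-H

Grow the tree from M using Prim:
Step 1: cheapest edge leaving the tree is K M (8); add K.
Step 2: cheapest edge leaving the tree is K L (3); add L.
Step 3: cheapest edge leaving the tree is F L (4); add F.
Step 4: cheapest edge leaving the tree is J L (8); add J.
Step 5: cheapest edge leaving the tree is G J (3); add G.
Step 6: cheapest edge leaving the tree is G H (6); add H.
Step 7: cheapest edge leaving the tree is H I (5); add I.
Step 8: cheapest edge leaving the tree is E J (13); add E.
The 6th edge added is G H.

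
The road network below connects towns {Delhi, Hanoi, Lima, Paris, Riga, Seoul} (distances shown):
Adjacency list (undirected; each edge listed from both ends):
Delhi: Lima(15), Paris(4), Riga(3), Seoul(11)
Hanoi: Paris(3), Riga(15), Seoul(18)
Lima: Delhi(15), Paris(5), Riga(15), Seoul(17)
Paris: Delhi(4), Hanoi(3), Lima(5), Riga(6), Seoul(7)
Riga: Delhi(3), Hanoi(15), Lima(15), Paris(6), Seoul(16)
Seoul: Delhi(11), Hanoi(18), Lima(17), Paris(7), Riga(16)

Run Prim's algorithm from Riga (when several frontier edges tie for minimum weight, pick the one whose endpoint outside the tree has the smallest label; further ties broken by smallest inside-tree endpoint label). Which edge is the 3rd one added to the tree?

Grow the tree from Riga using Prim:
Step 1: cheapest edge leaving the tree is Delhi-Riga (3); add Delhi.
Step 2: cheapest edge leaving the tree is Delhi-Paris (4); add Paris.
Step 3: cheapest edge leaving the tree is Hanoi-Paris (3); add Hanoi.
Step 4: cheapest edge leaving the tree is Lima-Paris (5); add Lima.
Step 5: cheapest edge leaving the tree is Paris-Seoul (7); add Seoul.
The 3rd edge added is Hanoi-Paris.

Hanoi-Paris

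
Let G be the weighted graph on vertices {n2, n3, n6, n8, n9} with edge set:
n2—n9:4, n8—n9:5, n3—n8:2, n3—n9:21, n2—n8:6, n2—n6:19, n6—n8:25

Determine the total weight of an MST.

Prim's algorithm from n2:
Step 1: cheapest edge leaving the tree is n2—n9 (4); add n9.
Step 2: cheapest edge leaving the tree is n8—n9 (5); add n8.
Step 3: cheapest edge leaving the tree is n3—n8 (2); add n3.
Step 4: cheapest edge leaving the tree is n2—n6 (19); add n6.
MST edges: n2—n9, n8—n9, n3—n8, n2—n6; total weight 4+5+2+19 = 30.

30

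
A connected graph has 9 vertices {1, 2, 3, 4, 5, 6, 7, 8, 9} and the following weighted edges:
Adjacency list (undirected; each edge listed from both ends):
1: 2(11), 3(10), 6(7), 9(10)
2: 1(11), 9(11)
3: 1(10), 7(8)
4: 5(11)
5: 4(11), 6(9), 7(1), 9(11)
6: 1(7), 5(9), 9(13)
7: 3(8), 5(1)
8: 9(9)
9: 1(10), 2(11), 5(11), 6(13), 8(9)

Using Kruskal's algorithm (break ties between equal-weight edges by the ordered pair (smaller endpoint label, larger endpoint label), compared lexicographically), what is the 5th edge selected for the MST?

8-9

Kruskal's algorithm — process edges by increasing weight (ties by edge label):
5 7 (1): add — endpoints in different components.
1 6 (7): add — endpoints in different components.
3 7 (8): add — endpoints in different components.
5 6 (9): add — endpoints in different components.
8 9 (9): add — endpoints in different components.
1 3 (10): skip — 1 and 3 already connected.
1 9 (10): add — endpoints in different components.
1 2 (11): add — endpoints in different components.
2 9 (11): skip — 2 and 9 already connected.
4 5 (11): add — endpoints in different components.
The 5th edge added is 8 9.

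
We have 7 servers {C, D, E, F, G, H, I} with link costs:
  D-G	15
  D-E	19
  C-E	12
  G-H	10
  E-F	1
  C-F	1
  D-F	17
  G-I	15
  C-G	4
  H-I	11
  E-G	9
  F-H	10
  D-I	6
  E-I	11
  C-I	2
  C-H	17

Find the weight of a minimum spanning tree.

Grow the tree from D using Prim:
Step 1: cheapest edge leaving the tree is D-I (6); add I.
Step 2: cheapest edge leaving the tree is C-I (2); add C.
Step 3: cheapest edge leaving the tree is C-F (1); add F.
Step 4: cheapest edge leaving the tree is E-F (1); add E.
Step 5: cheapest edge leaving the tree is C-G (4); add G.
Step 6: cheapest edge leaving the tree is F-H (10); add H.
MST edges: D-I, C-I, C-F, E-F, C-G, F-H; total weight 6+2+1+1+4+10 = 24.

24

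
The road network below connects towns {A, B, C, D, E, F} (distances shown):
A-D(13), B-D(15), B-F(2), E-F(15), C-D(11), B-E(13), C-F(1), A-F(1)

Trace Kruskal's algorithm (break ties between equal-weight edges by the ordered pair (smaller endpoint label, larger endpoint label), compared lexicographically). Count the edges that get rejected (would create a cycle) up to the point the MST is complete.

1

Sort edges by weight, then run Kruskal:
A-F (1): add — endpoints in different components.
C-F (1): add — endpoints in different components.
B-F (2): add — endpoints in different components.
C-D (11): add — endpoints in different components.
A-D (13): skip — A and D already connected.
B-E (13): add — endpoints in different components.
Edges rejected before the tree was complete: 1.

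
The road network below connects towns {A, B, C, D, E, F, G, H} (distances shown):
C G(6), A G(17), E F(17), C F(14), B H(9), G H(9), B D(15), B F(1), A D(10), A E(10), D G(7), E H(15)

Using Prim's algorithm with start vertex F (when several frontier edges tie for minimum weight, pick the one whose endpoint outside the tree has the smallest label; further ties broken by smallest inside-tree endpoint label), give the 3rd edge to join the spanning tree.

Grow the tree from F using Prim:
Step 1: frontier [B F 1, C F 14, E F 17] → take B F (1); add B.
Step 2: frontier [B H 9, B D 15, C F 14, E F 17] → take B H (9); add H.
Step 3: frontier [B D 15, C F 14, E F 17, G H 9, E H 15] → take G H (9); add G.
Step 4: frontier [B D 15, C F 14, E F 17, C G 6, D G 7, A G 17, E H 15] → take C G (6); add C.
Step 5: frontier [B D 15, E F 17, D G 7, A G 17, E H 15] → take D G (7); add D.
Step 6: frontier [A D 10, E F 17, A G 17, E H 15] → take A D (10); add A.
Step 7: frontier [A E 10, E F 17, E H 15] → take A E (10); add E.
The 3rd edge added is G H.

G-H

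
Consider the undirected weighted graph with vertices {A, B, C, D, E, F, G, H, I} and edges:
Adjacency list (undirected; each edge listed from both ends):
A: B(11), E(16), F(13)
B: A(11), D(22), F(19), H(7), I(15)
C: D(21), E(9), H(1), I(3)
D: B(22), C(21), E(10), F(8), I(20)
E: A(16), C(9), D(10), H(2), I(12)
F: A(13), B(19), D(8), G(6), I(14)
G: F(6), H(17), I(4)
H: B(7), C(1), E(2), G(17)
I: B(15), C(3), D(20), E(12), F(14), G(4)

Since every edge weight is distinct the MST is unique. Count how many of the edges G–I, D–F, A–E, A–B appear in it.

Kruskal's algorithm — process edges by increasing weight (ties by edge label):
C–H (1): add — endpoints in different components.
E–H (2): add — endpoints in different components.
C–I (3): add — endpoints in different components.
G–I (4): add — endpoints in different components.
F–G (6): add — endpoints in different components.
B–H (7): add — endpoints in different components.
D–F (8): add — endpoints in different components.
C–E (9): skip — C and E already connected.
D–E (10): skip — D and E already connected.
A–B (11): add — endpoints in different components.
MST edge set: {C–H, E–H, C–I, G–I, F–G, B–H, D–F, A–B}.
Of the listed edges, {G–I, D–F, A–B} are in the MST → 3.

3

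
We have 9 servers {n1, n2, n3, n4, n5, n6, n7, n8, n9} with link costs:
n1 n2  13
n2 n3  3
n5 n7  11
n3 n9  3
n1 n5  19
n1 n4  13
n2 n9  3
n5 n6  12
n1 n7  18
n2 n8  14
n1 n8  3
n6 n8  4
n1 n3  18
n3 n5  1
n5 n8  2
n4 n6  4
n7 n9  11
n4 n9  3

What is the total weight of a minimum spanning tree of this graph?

30

Grow the tree from n5 using Prim:
Step 1: cheapest edge leaving the tree is n3 n5 (1); add n3.
Step 2: cheapest edge leaving the tree is n5 n8 (2); add n8.
Step 3: cheapest edge leaving the tree is n1 n8 (3); add n1.
Step 4: cheapest edge leaving the tree is n2 n3 (3); add n2.
Step 5: cheapest edge leaving the tree is n2 n9 (3); add n9.
Step 6: cheapest edge leaving the tree is n4 n9 (3); add n4.
Step 7: cheapest edge leaving the tree is n4 n6 (4); add n6.
Step 8: cheapest edge leaving the tree is n5 n7 (11); add n7.
MST edges: n3 n5, n5 n8, n1 n8, n2 n3, n2 n9, n4 n9, n4 n6, n5 n7; total weight 1+2+3+3+3+3+4+11 = 30.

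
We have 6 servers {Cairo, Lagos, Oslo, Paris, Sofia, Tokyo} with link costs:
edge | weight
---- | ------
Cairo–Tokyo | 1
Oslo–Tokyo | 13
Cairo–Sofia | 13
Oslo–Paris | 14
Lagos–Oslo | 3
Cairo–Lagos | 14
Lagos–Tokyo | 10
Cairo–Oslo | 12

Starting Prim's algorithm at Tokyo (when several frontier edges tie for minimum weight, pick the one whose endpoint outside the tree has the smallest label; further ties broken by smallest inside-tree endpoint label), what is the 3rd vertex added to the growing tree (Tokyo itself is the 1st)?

Lagos

Prim's algorithm from Tokyo:
Step 1: frontier [Cairo–Tokyo 1, Lagos–Tokyo 10, Oslo–Tokyo 13] → take Cairo–Tokyo (1); add Cairo.
Step 2: frontier [Cairo–Oslo 12, Cairo–Sofia 13, Cairo–Lagos 14, Lagos–Tokyo 10, Oslo–Tokyo 13] → take Lagos–Tokyo (10); add Lagos.
Step 3: frontier [Cairo–Oslo 12, Cairo–Sofia 13, Lagos–Oslo 3, Oslo–Tokyo 13] → take Lagos–Oslo (3); add Oslo.
Step 4: frontier [Cairo–Sofia 13, Oslo–Paris 14] → take Cairo–Sofia (13); add Sofia.
Step 5: frontier [Oslo–Paris 14] → take Oslo–Paris (14); add Paris.
Vertex order: Tokyo, Cairo, Lagos, Oslo, Sofia, Paris. The 3rd vertex is Lagos.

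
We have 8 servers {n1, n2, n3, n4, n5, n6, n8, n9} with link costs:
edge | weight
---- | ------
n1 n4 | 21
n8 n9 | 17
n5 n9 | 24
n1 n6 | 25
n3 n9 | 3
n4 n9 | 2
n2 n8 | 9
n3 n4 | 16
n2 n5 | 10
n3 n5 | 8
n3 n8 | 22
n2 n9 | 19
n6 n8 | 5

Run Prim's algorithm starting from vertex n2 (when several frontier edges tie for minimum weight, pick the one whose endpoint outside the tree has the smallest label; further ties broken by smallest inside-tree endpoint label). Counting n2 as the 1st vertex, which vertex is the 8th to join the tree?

n1

Prim, starting at n2.
Step 1: frontier [n2 n8 9, n2 n5 10, n2 n9 19] → take n2 n8 (9); add n8.
Step 2: frontier [n2 n5 10, n2 n9 19, n6 n8 5, n8 n9 17, n3 n8 22] → take n6 n8 (5); add n6.
Step 3: frontier [n2 n5 10, n2 n9 19, n1 n6 25, n8 n9 17, n3 n8 22] → take n2 n5 (10); add n5.
Step 4: frontier [n2 n9 19, n3 n5 8, n5 n9 24, n1 n6 25, n8 n9 17, n3 n8 22] → take n3 n5 (8); add n3.
Step 5: frontier [n2 n9 19, n3 n9 3, n3 n4 16, n5 n9 24, n1 n6 25, n8 n9 17] → take n3 n9 (3); add n9.
Step 6: frontier [n3 n4 16, n1 n6 25, n4 n9 2] → take n4 n9 (2); add n4.
Step 7: frontier [n1 n4 21, n1 n6 25] → take n1 n4 (21); add n1.
Vertex order: n2, n8, n6, n5, n3, n9, n4, n1. The 8th vertex is n1.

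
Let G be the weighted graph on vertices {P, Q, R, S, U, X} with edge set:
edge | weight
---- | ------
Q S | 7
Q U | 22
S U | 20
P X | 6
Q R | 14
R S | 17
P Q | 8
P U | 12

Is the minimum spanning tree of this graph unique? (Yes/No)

Yes

Kruskal's algorithm — process edges by increasing weight (ties by edge label):
P X (6): add. Components now {U} {Q} {S} {R} {P,X}
Q S (7): add. Components now {U} {Q,S} {R} {P,X}
P Q (8): add. Components now {U} {P,Q,S,X} {R}
P U (12): add. Components now {P,Q,S,U,X} {R}
Q R (14): add. Components now {P,Q,R,S,U,X}
Every non-tree edge has weight strictly greater than the heaviest edge on the tree path between its endpoints, so the MST is unique.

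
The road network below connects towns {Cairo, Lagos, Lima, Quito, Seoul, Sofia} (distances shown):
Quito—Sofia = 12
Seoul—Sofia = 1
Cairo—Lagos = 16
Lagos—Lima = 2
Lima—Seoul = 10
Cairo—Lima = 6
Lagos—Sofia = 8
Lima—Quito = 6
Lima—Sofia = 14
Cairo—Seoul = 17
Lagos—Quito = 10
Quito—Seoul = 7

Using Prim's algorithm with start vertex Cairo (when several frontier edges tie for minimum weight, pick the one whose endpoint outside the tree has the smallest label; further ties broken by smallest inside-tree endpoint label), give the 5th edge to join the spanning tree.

Prim's algorithm from Cairo:
Step 1: cheapest edge leaving the tree is Cairo—Lima (6); add Lima.
Step 2: cheapest edge leaving the tree is Lagos—Lima (2); add Lagos.
Step 3: cheapest edge leaving the tree is Lima—Quito (6); add Quito.
Step 4: cheapest edge leaving the tree is Quito—Seoul (7); add Seoul.
Step 5: cheapest edge leaving the tree is Seoul—Sofia (1); add Sofia.
The 5th edge added is Seoul—Sofia.

Seoul-Sofia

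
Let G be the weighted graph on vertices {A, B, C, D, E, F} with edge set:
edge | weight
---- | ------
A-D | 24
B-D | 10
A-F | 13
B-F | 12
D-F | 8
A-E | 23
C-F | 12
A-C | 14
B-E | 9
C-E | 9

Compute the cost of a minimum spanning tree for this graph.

49

Sort edges by weight, then run Kruskal:
D-F (8): add. Components now {A} {B} {C} {D,F} {E}
B-E (9): add. Components now {A} {B,E} {C} {D,F}
C-E (9): add. Components now {A} {B,C,E} {D,F}
B-D (10): add. Components now {A} {B,C,D,E,F}
B-F (12): skip — B and F already connected.
C-F (12): skip — C and F already connected.
A-F (13): add. Components now {A,B,C,D,E,F}
MST edges: D-F, B-E, C-E, B-D, A-F; total weight 8+9+9+10+13 = 49.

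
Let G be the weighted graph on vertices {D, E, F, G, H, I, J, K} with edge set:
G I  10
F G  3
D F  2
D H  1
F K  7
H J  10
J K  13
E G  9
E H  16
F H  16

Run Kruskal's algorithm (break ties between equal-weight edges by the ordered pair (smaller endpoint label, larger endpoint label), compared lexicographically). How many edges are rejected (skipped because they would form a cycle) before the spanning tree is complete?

Kruskal: consider edges lightest-first.
D H (1): add — endpoints in different components.
D F (2): add — endpoints in different components.
F G (3): add — endpoints in different components.
F K (7): add — endpoints in different components.
E G (9): add — endpoints in different components.
G I (10): add — endpoints in different components.
H J (10): add — endpoints in different components.
Edges rejected before the tree was complete: 0.

0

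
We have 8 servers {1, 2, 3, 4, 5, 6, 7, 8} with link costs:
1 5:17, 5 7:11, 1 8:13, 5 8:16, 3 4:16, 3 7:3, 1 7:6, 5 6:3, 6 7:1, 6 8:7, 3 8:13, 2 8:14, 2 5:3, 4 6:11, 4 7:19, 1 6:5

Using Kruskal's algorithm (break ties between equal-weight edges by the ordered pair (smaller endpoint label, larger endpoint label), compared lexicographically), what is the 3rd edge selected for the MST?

Sort edges by weight, then run Kruskal:
6 7 (1): add — endpoints in different components.
2 5 (3): add — endpoints in different components.
3 7 (3): add — endpoints in different components.
5 6 (3): add — endpoints in different components.
1 6 (5): add — endpoints in different components.
1 7 (6): skip — 1 and 7 already connected.
6 8 (7): add — endpoints in different components.
4 6 (11): add — endpoints in different components.
The 3rd edge added is 3 7.

3-7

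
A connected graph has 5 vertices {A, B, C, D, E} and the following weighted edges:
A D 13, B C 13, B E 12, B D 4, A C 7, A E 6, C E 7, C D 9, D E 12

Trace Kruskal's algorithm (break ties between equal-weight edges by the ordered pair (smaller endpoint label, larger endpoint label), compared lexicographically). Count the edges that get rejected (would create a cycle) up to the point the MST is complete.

Kruskal's algorithm — process edges by increasing weight (ties by edge label):
B D (4): add — endpoints in different components.
A E (6): add — endpoints in different components.
A C (7): add — endpoints in different components.
C E (7): skip — C and E already connected.
C D (9): add — endpoints in different components.
Edges rejected before the tree was complete: 1.

1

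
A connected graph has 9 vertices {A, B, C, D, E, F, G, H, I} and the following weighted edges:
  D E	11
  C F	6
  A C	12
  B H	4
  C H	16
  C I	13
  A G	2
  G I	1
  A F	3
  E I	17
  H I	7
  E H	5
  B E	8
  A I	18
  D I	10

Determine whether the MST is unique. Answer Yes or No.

Yes

Sort edges by weight, then run Kruskal:
G I (1): add — endpoints in different components.
A G (2): add — endpoints in different components.
A F (3): add — endpoints in different components.
B H (4): add — endpoints in different components.
E H (5): add — endpoints in different components.
C F (6): add — endpoints in different components.
H I (7): add — endpoints in different components.
B E (8): skip — B and E already connected.
D I (10): add — endpoints in different components.
Every non-tree edge has weight strictly greater than the heaviest edge on the tree path between its endpoints, so the MST is unique.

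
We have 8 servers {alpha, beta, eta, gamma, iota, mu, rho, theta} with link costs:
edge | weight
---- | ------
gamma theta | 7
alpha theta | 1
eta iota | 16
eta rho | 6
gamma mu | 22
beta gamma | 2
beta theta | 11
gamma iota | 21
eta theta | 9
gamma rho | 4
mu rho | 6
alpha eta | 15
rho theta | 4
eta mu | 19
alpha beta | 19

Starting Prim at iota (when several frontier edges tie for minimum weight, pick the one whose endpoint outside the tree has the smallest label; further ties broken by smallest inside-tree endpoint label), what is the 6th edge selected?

Grow the tree from iota using Prim:
Step 1: cheapest edge leaving the tree is eta iota (16); add eta.
Step 2: cheapest edge leaving the tree is eta rho (6); add rho.
Step 3: cheapest edge leaving the tree is gamma rho (4); add gamma.
Step 4: cheapest edge leaving the tree is beta gamma (2); add beta.
Step 5: cheapest edge leaving the tree is rho theta (4); add theta.
Step 6: cheapest edge leaving the tree is alpha theta (1); add alpha.
Step 7: cheapest edge leaving the tree is mu rho (6); add mu.
The 6th edge added is alpha theta.

alpha-theta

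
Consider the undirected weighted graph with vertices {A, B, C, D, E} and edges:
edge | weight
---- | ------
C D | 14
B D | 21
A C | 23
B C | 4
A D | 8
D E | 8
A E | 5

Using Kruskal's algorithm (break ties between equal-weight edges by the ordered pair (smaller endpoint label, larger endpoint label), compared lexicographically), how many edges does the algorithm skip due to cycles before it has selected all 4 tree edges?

1

Sort edges by weight, then run Kruskal:
B C (4): add — endpoints in different components.
A E (5): add — endpoints in different components.
A D (8): add — endpoints in different components.
D E (8): skip — D and E already connected.
C D (14): add — endpoints in different components.
Edges rejected before the tree was complete: 1.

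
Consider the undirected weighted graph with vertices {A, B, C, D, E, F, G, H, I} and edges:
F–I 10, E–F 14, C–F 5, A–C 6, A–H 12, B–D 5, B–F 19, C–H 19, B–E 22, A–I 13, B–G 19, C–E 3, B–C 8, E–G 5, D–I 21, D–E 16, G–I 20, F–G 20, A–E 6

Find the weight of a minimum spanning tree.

Kruskal: consider edges lightest-first.
C–E (3): add — endpoints in different components.
B–D (5): add — endpoints in different components.
C–F (5): add — endpoints in different components.
E–G (5): add — endpoints in different components.
A–C (6): add — endpoints in different components.
A–E (6): skip — A and E already connected.
B–C (8): add — endpoints in different components.
F–I (10): add — endpoints in different components.
A–H (12): add — endpoints in different components.
MST edges: C–E, B–D, C–F, E–G, A–C, B–C, F–I, A–H; total weight 3+5+5+5+6+8+10+12 = 54.

54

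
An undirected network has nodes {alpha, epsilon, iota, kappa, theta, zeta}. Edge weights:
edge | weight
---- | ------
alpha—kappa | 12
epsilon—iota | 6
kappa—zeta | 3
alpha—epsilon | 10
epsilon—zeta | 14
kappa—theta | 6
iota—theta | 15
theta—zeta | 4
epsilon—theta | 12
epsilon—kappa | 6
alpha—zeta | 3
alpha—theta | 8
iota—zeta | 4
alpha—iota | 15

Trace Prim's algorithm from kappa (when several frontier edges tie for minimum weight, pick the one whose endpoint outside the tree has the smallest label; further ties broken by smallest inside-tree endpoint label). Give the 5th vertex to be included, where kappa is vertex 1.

Prim, starting at kappa.
Step 1: frontier [kappa—zeta 3, epsilon—kappa 6, kappa—theta 6, alpha—kappa 12] → take kappa—zeta (3); add zeta.
Step 2: frontier [epsilon—kappa 6, kappa—theta 6, alpha—kappa 12, alpha—zeta 3, iota—zeta 4, theta—zeta 4, epsilon—zeta 14] → take alpha—zeta (3); add alpha.
Step 3: frontier [alpha—theta 8, alpha—epsilon 10, alpha—iota 15, epsilon—kappa 6, kappa—theta 6, iota—zeta 4, theta—zeta 4, epsilon—zeta 14] → take iota—zeta (4); add iota.
Step 4: frontier [alpha—theta 8, alpha—epsilon 10, epsilon—iota 6, iota—theta 15, epsilon—kappa 6, kappa—theta 6, theta—zeta 4, epsilon—zeta 14] → take theta—zeta (4); add theta.
Step 5: frontier [alpha—epsilon 10, epsilon—iota 6, epsilon—kappa 6, epsilon—theta 12, epsilon—zeta 14] → take epsilon—iota (6); add epsilon.
Vertex order: kappa, zeta, alpha, iota, theta, epsilon. The 5th vertex is theta.

theta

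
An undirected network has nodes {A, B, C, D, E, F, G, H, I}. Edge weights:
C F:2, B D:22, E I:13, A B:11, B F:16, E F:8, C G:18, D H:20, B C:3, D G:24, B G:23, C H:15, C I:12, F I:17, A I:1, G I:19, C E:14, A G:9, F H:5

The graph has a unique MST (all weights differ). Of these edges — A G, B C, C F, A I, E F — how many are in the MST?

Kruskal's algorithm — process edges by increasing weight (ties by edge label):
A I (1): add — endpoints in different components.
C F (2): add — endpoints in different components.
B C (3): add — endpoints in different components.
F H (5): add — endpoints in different components.
E F (8): add — endpoints in different components.
A G (9): add — endpoints in different components.
A B (11): add — endpoints in different components.
C I (12): skip — C and I already connected.
E I (13): skip — E and I already connected.
C E (14): skip — C and E already connected.
C H (15): skip — C and H already connected.
B F (16): skip — B and F already connected.
F I (17): skip — F and I already connected.
C G (18): skip — C and G already connected.
G I (19): skip — G and I already connected.
D H (20): add — endpoints in different components.
MST edge set: {A I, C F, B C, F H, E F, A G, A B, D H}.
Of the listed edges, {A G, B C, C F, A I, E F} are in the MST → 5.

5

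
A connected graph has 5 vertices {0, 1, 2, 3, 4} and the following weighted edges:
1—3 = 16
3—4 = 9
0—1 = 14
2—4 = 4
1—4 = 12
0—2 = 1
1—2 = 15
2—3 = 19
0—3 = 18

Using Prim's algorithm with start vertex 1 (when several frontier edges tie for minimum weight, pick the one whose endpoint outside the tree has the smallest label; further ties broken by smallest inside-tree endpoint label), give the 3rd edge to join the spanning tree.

0-2

Prim's algorithm from 1:
Step 1: cheapest edge leaving the tree is 1—4 (12); add 4.
Step 2: cheapest edge leaving the tree is 2—4 (4); add 2.
Step 3: cheapest edge leaving the tree is 0—2 (1); add 0.
Step 4: cheapest edge leaving the tree is 3—4 (9); add 3.
The 3rd edge added is 0—2.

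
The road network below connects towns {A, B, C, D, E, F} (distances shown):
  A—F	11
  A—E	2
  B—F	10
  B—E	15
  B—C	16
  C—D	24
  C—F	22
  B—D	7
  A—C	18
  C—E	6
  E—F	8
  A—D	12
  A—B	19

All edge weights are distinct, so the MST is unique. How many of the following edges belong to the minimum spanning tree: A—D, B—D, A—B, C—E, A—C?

2

Kruskal's algorithm — process edges by increasing weight (ties by edge label):
A—E (2): add — endpoints in different components.
C—E (6): add — endpoints in different components.
B—D (7): add — endpoints in different components.
E—F (8): add — endpoints in different components.
B—F (10): add — endpoints in different components.
MST edge set: {A—E, C—E, B—D, E—F, B—F}.
Of the listed edges, {B—D, C—E} are in the MST → 2.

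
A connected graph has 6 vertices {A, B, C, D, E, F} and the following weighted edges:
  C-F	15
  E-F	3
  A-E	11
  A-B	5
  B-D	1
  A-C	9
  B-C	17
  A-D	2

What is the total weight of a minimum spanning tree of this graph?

26

Prim's algorithm from D:
Step 1: cheapest edge leaving the tree is B-D (1); add B.
Step 2: cheapest edge leaving the tree is A-D (2); add A.
Step 3: cheapest edge leaving the tree is A-C (9); add C.
Step 4: cheapest edge leaving the tree is A-E (11); add E.
Step 5: cheapest edge leaving the tree is E-F (3); add F.
MST edges: B-D, A-D, A-C, A-E, E-F; total weight 1+2+9+11+3 = 26.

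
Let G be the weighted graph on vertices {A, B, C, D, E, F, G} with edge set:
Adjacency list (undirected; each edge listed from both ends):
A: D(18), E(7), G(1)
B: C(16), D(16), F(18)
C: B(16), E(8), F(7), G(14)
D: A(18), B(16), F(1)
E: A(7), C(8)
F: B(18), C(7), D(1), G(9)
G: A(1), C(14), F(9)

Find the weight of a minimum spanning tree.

Grow the tree from E using Prim:
Step 1: frontier [A–E 7, C–E 8] → take A–E (7); add A.
Step 2: frontier [A–G 1, A–D 18, C–E 8] → take A–G (1); add G.
Step 3: frontier [A–D 18, C–E 8, F–G 9, C–G 14] → take C–E (8); add C.
Step 4: frontier [A–D 18, C–F 7, B–C 16, F–G 9] → take C–F (7); add F.
Step 5: frontier [A–D 18, B–C 16, D–F 1, B–F 18] → take D–F (1); add D.
Step 6: frontier [B–C 16, B–D 16, B–F 18] → take B–C (16); add B.
MST edges: A–E, A–G, C–E, C–F, D–F, B–C; total weight 7+1+8+7+1+16 = 40.

40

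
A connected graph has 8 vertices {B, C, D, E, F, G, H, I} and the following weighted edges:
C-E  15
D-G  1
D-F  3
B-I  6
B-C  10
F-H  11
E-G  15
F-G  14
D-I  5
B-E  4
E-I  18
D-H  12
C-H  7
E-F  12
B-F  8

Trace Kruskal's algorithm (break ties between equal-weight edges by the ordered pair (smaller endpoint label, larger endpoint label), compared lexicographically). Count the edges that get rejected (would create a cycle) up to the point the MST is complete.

1

Kruskal's algorithm — process edges by increasing weight (ties by edge label):
D-G (1): add — endpoints in different components.
D-F (3): add — endpoints in different components.
B-E (4): add — endpoints in different components.
D-I (5): add — endpoints in different components.
B-I (6): add — endpoints in different components.
C-H (7): add — endpoints in different components.
B-F (8): skip — B and F already connected.
B-C (10): add — endpoints in different components.
Edges rejected before the tree was complete: 1.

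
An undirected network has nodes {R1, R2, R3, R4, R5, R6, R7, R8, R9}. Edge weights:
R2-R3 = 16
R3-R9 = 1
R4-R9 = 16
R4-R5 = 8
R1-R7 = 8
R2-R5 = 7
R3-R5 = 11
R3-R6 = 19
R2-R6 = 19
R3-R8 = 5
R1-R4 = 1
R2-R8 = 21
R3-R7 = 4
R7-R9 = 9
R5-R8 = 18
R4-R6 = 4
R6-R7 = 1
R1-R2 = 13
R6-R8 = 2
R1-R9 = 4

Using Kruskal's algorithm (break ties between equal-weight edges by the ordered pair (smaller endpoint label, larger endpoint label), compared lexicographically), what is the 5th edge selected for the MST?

Kruskal's algorithm — process edges by increasing weight (ties by edge label):
R1-R4 (1): add — endpoints in different components.
R3-R9 (1): add — endpoints in different components.
R6-R7 (1): add — endpoints in different components.
R6-R8 (2): add — endpoints in different components.
R1-R9 (4): add — endpoints in different components.
R3-R7 (4): add — endpoints in different components.
R4-R6 (4): skip — R4 and R6 already connected.
R3-R8 (5): skip — R3 and R8 already connected.
R2-R5 (7): add — endpoints in different components.
R1-R7 (8): skip — R7 and R1 already connected.
R4-R5 (8): add — endpoints in different components.
The 5th edge added is R1-R9.

R1-R9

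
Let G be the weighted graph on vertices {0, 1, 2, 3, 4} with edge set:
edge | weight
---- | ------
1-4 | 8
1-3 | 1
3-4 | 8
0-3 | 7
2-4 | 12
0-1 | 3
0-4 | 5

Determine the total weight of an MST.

21

Prim's algorithm from 3:
Step 1: cheapest edge leaving the tree is 1-3 (1); add 1.
Step 2: cheapest edge leaving the tree is 0-1 (3); add 0.
Step 3: cheapest edge leaving the tree is 0-4 (5); add 4.
Step 4: cheapest edge leaving the tree is 2-4 (12); add 2.
MST edges: 1-3, 0-1, 0-4, 2-4; total weight 1+3+5+12 = 21.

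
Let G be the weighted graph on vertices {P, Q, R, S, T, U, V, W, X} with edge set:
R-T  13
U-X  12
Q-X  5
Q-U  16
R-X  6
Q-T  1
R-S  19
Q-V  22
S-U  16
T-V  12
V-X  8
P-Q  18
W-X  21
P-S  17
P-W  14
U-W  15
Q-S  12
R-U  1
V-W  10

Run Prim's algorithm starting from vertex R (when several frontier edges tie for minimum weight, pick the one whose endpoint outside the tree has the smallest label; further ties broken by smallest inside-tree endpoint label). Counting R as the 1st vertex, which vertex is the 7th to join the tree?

W

Prim, starting at R.
Step 1: cheapest edge leaving the tree is R-U (1); add U.
Step 2: cheapest edge leaving the tree is R-X (6); add X.
Step 3: cheapest edge leaving the tree is Q-X (5); add Q.
Step 4: cheapest edge leaving the tree is Q-T (1); add T.
Step 5: cheapest edge leaving the tree is V-X (8); add V.
Step 6: cheapest edge leaving the tree is V-W (10); add W.
Step 7: cheapest edge leaving the tree is Q-S (12); add S.
Step 8: cheapest edge leaving the tree is P-W (14); add P.
Vertex order: R, U, X, Q, T, V, W, S, P. The 7th vertex is W.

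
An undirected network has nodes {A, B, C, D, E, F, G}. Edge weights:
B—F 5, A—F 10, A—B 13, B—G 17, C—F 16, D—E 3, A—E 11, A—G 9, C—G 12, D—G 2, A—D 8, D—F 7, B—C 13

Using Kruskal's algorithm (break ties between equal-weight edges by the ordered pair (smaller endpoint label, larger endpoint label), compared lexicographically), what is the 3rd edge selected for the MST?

B-F

Sort edges by weight, then run Kruskal:
D—G (2): add — endpoints in different components.
D—E (3): add — endpoints in different components.
B—F (5): add — endpoints in different components.
D—F (7): add — endpoints in different components.
A—D (8): add — endpoints in different components.
A—G (9): skip — A and G already connected.
A—F (10): skip — A and F already connected.
A—E (11): skip — A and E already connected.
C—G (12): add — endpoints in different components.
The 3rd edge added is B—F.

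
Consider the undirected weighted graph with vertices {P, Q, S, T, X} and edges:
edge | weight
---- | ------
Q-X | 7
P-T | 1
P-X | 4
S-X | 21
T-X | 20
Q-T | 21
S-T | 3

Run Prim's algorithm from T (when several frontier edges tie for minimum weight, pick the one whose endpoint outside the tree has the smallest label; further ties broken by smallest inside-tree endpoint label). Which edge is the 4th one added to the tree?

Q-X

Grow the tree from T using Prim:
Step 1: frontier [P-T 1, S-T 3, T-X 20, Q-T 21] → take P-T (1); add P.
Step 2: frontier [P-X 4, S-T 3, T-X 20, Q-T 21] → take S-T (3); add S.
Step 3: frontier [P-X 4, S-X 21, T-X 20, Q-T 21] → take P-X (4); add X.
Step 4: frontier [Q-T 21, Q-X 7] → take Q-X (7); add Q.
The 4th edge added is Q-X.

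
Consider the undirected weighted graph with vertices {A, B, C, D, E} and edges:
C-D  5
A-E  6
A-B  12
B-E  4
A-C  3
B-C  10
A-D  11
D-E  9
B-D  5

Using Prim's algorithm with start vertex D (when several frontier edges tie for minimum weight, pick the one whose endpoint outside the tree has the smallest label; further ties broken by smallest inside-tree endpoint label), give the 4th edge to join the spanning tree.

Prim's algorithm from D:
Step 1: frontier [B-D 5, C-D 5, D-E 9, A-D 11] → take B-D (5); add B.
Step 2: frontier [B-E 4, B-C 10, A-B 12, C-D 5, D-E 9, A-D 11] → take B-E (4); add E.
Step 3: frontier [B-C 10, A-B 12, C-D 5, A-D 11, A-E 6] → take C-D (5); add C.
Step 4: frontier [A-B 12, A-C 3, A-D 11, A-E 6] → take A-C (3); add A.
The 4th edge added is A-C.

A-C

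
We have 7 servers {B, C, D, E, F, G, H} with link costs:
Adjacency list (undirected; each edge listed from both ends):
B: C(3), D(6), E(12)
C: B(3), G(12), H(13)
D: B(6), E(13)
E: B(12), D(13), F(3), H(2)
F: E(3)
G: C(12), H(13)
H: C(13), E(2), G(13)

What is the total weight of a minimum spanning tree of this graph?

38

Grow the tree from B using Prim:
Step 1: cheapest edge leaving the tree is B—C (3); add C.
Step 2: cheapest edge leaving the tree is B—D (6); add D.
Step 3: cheapest edge leaving the tree is B—E (12); add E.
Step 4: cheapest edge leaving the tree is E—H (2); add H.
Step 5: cheapest edge leaving the tree is E—F (3); add F.
Step 6: cheapest edge leaving the tree is C—G (12); add G.
MST edges: B—C, B—D, B—E, E—H, E—F, C—G; total weight 3+6+12+2+3+12 = 38.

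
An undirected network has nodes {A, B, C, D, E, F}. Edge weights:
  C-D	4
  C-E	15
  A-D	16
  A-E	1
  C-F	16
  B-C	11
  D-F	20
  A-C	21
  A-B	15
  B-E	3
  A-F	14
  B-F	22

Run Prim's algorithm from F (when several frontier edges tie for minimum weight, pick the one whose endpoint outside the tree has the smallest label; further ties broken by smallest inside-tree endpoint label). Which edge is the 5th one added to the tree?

C-D

Prim's algorithm from F:
Step 1: frontier [A-F 14, C-F 16, D-F 20, B-F 22] → take A-F (14); add A.
Step 2: frontier [A-E 1, A-B 15, A-D 16, A-C 21, C-F 16, D-F 20, B-F 22] → take A-E (1); add E.
Step 3: frontier [A-B 15, A-D 16, A-C 21, B-E 3, C-E 15, C-F 16, D-F 20, B-F 22] → take B-E (3); add B.
Step 4: frontier [A-D 16, A-C 21, B-C 11, C-E 15, C-F 16, D-F 20] → take B-C (11); add C.
Step 5: frontier [A-D 16, C-D 4, D-F 20] → take C-D (4); add D.
The 5th edge added is C-D.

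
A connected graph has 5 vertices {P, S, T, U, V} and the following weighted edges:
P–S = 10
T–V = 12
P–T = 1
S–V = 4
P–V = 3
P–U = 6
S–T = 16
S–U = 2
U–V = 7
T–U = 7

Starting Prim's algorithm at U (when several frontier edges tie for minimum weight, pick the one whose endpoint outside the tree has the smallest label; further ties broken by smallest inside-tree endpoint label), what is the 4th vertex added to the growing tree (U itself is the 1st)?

P

Prim's algorithm from U:
Step 1: frontier [S–U 2, P–U 6, T–U 7, U–V 7] → take S–U (2); add S.
Step 2: frontier [S–V 4, P–S 10, S–T 16, P–U 6, T–U 7, U–V 7] → take S–V (4); add V.
Step 3: frontier [P–S 10, S–T 16, P–U 6, T–U 7, P–V 3, T–V 12] → take P–V (3); add P.
Step 4: frontier [P–T 1, S–T 16, T–U 7, T–V 12] → take P–T (1); add T.
Vertex order: U, S, V, P, T. The 4th vertex is P.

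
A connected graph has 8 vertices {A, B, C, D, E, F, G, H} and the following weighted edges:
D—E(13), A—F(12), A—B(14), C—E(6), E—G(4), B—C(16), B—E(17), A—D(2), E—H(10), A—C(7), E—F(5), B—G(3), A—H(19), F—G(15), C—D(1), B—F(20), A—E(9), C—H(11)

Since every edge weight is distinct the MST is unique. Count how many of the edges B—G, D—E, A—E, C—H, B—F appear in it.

1

Kruskal: consider edges lightest-first.
C—D (1): add — endpoints in different components.
A—D (2): add — endpoints in different components.
B—G (3): add — endpoints in different components.
E—G (4): add — endpoints in different components.
E—F (5): add — endpoints in different components.
C—E (6): add — endpoints in different components.
A—C (7): skip — A and C already connected.
A—E (9): skip — A and E already connected.
E—H (10): add — endpoints in different components.
MST edge set: {C—D, A—D, B—G, E—G, E—F, C—E, E—H}.
Of the listed edges, {B—G} are in the MST → 1.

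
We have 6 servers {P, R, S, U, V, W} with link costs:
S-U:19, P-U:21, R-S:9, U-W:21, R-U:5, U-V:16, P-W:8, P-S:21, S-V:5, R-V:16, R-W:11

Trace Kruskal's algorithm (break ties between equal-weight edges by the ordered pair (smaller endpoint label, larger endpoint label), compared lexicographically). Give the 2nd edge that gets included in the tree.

Sort edges by weight, then run Kruskal:
R-U (5): add. Components now {V} {S} {R,U} {P} {W}
S-V (5): add. Components now {S,V} {R,U} {P} {W}
P-W (8): add. Components now {S,V} {R,U} {P,W}
R-S (9): add. Components now {R,S,U,V} {P,W}
R-W (11): add. Components now {P,R,S,U,V,W}
The 2nd edge added is S-V.

S-V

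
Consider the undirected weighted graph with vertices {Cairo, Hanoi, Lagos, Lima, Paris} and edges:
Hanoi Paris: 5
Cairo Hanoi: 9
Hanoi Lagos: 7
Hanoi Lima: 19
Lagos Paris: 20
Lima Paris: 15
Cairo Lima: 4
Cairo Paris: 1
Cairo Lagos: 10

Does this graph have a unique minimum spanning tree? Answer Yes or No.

Yes

Kruskal's algorithm — process edges by increasing weight (ties by edge label):
Cairo Paris (1): add — endpoints in different components.
Cairo Lima (4): add — endpoints in different components.
Hanoi Paris (5): add — endpoints in different components.
Hanoi Lagos (7): add — endpoints in different components.
Every non-tree edge has weight strictly greater than the heaviest edge on the tree path between its endpoints, so the MST is unique.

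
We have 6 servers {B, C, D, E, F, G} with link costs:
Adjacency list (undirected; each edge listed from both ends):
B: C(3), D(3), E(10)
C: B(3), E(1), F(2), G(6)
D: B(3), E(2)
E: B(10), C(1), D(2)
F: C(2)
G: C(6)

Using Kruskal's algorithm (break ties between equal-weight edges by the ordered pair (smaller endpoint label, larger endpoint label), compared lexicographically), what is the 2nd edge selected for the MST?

Sort edges by weight, then run Kruskal:
C—E (1): add. Components now {B} {C,E} {D} {F} {G}
C—F (2): add. Components now {B} {C,E,F} {D} {G}
D—E (2): add. Components now {B} {C,D,E,F} {G}
B—C (3): add. Components now {B,C,D,E,F} {G}
B—D (3): skip — B and D already connected.
C—G (6): add. Components now {B,C,D,E,F,G}
The 2nd edge added is C—F.

C-F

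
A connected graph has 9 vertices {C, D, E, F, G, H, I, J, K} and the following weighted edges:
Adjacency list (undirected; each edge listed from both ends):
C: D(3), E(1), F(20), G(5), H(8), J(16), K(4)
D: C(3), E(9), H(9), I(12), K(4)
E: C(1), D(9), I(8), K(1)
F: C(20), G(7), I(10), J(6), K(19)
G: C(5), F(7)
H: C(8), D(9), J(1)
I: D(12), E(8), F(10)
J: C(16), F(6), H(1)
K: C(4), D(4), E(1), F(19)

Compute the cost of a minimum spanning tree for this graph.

32

Grow the tree from D using Prim:
Step 1: cheapest edge leaving the tree is C D (3); add C.
Step 2: cheapest edge leaving the tree is C E (1); add E.
Step 3: cheapest edge leaving the tree is E K (1); add K.
Step 4: cheapest edge leaving the tree is C G (5); add G.
Step 5: cheapest edge leaving the tree is F G (7); add F.
Step 6: cheapest edge leaving the tree is F J (6); add J.
Step 7: cheapest edge leaving the tree is H J (1); add H.
Step 8: cheapest edge leaving the tree is E I (8); add I.
MST edges: C D, C E, E K, C G, F G, F J, H J, E I; total weight 3+1+1+5+7+6+1+8 = 32.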